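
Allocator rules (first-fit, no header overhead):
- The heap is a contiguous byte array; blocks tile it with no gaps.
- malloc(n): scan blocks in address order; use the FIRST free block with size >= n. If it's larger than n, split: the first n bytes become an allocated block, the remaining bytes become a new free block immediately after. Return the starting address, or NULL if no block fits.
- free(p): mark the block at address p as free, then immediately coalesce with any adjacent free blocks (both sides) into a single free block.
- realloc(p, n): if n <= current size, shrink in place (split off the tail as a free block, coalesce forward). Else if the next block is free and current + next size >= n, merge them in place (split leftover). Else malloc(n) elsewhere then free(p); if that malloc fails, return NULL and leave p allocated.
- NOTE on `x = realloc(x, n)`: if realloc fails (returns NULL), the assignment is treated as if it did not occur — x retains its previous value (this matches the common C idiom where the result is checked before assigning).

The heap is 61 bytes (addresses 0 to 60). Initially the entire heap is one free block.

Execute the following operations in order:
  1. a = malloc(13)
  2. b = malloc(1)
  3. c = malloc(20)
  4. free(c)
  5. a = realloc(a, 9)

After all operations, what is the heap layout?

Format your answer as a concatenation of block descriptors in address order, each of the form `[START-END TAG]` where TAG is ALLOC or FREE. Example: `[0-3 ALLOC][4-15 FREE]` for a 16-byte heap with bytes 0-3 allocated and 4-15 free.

Answer: [0-8 ALLOC][9-12 FREE][13-13 ALLOC][14-60 FREE]

Derivation:
Op 1: a = malloc(13) -> a = 0; heap: [0-12 ALLOC][13-60 FREE]
Op 2: b = malloc(1) -> b = 13; heap: [0-12 ALLOC][13-13 ALLOC][14-60 FREE]
Op 3: c = malloc(20) -> c = 14; heap: [0-12 ALLOC][13-13 ALLOC][14-33 ALLOC][34-60 FREE]
Op 4: free(c) -> (freed c); heap: [0-12 ALLOC][13-13 ALLOC][14-60 FREE]
Op 5: a = realloc(a, 9) -> a = 0; heap: [0-8 ALLOC][9-12 FREE][13-13 ALLOC][14-60 FREE]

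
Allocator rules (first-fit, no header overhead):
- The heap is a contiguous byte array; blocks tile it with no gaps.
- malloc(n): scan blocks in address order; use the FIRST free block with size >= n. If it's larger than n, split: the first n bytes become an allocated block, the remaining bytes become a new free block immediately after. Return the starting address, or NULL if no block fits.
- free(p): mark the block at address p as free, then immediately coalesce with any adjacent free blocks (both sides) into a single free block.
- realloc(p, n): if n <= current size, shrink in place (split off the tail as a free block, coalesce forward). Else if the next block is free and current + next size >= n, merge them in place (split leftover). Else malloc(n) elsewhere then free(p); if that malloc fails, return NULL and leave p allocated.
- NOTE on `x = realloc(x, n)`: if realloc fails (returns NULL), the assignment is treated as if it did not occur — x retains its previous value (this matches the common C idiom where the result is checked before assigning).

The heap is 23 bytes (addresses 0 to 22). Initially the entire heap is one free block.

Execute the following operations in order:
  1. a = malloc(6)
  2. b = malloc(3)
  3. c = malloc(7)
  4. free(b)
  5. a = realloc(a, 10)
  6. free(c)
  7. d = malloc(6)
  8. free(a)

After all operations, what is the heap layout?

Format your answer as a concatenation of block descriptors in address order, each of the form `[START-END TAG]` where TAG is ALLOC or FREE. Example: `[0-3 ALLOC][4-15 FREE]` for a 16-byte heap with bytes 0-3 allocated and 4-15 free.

Answer: [0-5 FREE][6-11 ALLOC][12-22 FREE]

Derivation:
Op 1: a = malloc(6) -> a = 0; heap: [0-5 ALLOC][6-22 FREE]
Op 2: b = malloc(3) -> b = 6; heap: [0-5 ALLOC][6-8 ALLOC][9-22 FREE]
Op 3: c = malloc(7) -> c = 9; heap: [0-5 ALLOC][6-8 ALLOC][9-15 ALLOC][16-22 FREE]
Op 4: free(b) -> (freed b); heap: [0-5 ALLOC][6-8 FREE][9-15 ALLOC][16-22 FREE]
Op 5: a = realloc(a, 10) -> NULL (a unchanged); heap: [0-5 ALLOC][6-8 FREE][9-15 ALLOC][16-22 FREE]
Op 6: free(c) -> (freed c); heap: [0-5 ALLOC][6-22 FREE]
Op 7: d = malloc(6) -> d = 6; heap: [0-5 ALLOC][6-11 ALLOC][12-22 FREE]
Op 8: free(a) -> (freed a); heap: [0-5 FREE][6-11 ALLOC][12-22 FREE]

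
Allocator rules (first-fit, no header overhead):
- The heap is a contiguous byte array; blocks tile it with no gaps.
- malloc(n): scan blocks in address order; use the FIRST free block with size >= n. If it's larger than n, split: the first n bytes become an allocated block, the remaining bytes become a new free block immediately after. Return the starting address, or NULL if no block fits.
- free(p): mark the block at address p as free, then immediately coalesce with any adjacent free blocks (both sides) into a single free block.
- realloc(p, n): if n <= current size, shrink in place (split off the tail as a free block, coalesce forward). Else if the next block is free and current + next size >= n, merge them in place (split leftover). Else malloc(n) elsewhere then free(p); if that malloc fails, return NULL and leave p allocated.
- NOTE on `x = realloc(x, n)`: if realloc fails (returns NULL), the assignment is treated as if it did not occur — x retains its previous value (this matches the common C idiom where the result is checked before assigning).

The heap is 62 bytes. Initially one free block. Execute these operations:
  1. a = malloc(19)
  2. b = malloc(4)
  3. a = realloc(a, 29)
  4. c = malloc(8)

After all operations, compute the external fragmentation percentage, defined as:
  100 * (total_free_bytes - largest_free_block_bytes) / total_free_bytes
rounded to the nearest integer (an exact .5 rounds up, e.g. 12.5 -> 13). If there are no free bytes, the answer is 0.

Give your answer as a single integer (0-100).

Answer: 48

Derivation:
Op 1: a = malloc(19) -> a = 0; heap: [0-18 ALLOC][19-61 FREE]
Op 2: b = malloc(4) -> b = 19; heap: [0-18 ALLOC][19-22 ALLOC][23-61 FREE]
Op 3: a = realloc(a, 29) -> a = 23; heap: [0-18 FREE][19-22 ALLOC][23-51 ALLOC][52-61 FREE]
Op 4: c = malloc(8) -> c = 0; heap: [0-7 ALLOC][8-18 FREE][19-22 ALLOC][23-51 ALLOC][52-61 FREE]
Free blocks: [11 10] total_free=21 largest=11 -> 100*(21-11)/21 = 1000/21 ≈ 47.619 -> rounds to 48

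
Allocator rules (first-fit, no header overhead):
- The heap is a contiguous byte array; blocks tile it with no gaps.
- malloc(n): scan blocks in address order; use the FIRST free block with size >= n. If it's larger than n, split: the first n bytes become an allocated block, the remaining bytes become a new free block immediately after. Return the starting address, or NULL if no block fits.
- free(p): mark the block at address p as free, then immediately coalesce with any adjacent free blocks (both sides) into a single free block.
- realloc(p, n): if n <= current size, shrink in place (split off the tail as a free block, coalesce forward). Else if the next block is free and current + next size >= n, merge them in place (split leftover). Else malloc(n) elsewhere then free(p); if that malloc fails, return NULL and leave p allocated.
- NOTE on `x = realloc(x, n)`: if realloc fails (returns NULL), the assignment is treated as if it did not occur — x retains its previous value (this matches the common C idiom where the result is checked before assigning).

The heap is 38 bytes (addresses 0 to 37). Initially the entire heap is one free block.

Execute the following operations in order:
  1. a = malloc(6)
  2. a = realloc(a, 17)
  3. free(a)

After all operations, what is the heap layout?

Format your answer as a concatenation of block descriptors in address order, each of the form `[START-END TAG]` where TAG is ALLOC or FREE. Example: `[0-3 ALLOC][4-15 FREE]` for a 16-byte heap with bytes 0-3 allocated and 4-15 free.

Answer: [0-37 FREE]

Derivation:
Op 1: a = malloc(6) -> a = 0; heap: [0-5 ALLOC][6-37 FREE]
Op 2: a = realloc(a, 17) -> a = 0; heap: [0-16 ALLOC][17-37 FREE]
Op 3: free(a) -> (freed a); heap: [0-37 FREE]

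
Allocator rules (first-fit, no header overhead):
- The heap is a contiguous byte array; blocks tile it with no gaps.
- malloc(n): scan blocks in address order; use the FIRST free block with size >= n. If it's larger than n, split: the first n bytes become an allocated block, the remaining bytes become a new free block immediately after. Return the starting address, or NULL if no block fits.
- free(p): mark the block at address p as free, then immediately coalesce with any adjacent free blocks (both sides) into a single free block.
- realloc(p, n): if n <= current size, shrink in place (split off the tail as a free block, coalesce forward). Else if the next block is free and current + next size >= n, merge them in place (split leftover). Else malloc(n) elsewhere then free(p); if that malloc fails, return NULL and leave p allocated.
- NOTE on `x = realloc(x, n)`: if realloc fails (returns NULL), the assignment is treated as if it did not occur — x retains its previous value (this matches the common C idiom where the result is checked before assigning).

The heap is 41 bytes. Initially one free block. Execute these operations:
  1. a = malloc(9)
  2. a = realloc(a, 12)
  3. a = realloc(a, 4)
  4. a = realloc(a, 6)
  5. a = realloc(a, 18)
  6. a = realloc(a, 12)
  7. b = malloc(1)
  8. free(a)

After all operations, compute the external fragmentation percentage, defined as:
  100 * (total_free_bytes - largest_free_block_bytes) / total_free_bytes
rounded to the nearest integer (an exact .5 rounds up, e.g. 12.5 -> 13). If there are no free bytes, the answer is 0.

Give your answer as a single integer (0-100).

Answer: 30

Derivation:
Op 1: a = malloc(9) -> a = 0; heap: [0-8 ALLOC][9-40 FREE]
Op 2: a = realloc(a, 12) -> a = 0; heap: [0-11 ALLOC][12-40 FREE]
Op 3: a = realloc(a, 4) -> a = 0; heap: [0-3 ALLOC][4-40 FREE]
Op 4: a = realloc(a, 6) -> a = 0; heap: [0-5 ALLOC][6-40 FREE]
Op 5: a = realloc(a, 18) -> a = 0; heap: [0-17 ALLOC][18-40 FREE]
Op 6: a = realloc(a, 12) -> a = 0; heap: [0-11 ALLOC][12-40 FREE]
Op 7: b = malloc(1) -> b = 12; heap: [0-11 ALLOC][12-12 ALLOC][13-40 FREE]
Op 8: free(a) -> (freed a); heap: [0-11 FREE][12-12 ALLOC][13-40 FREE]
Free blocks: [12 28] total_free=40 largest=28 -> 100*(40-28)/40 = 1200/40 = 30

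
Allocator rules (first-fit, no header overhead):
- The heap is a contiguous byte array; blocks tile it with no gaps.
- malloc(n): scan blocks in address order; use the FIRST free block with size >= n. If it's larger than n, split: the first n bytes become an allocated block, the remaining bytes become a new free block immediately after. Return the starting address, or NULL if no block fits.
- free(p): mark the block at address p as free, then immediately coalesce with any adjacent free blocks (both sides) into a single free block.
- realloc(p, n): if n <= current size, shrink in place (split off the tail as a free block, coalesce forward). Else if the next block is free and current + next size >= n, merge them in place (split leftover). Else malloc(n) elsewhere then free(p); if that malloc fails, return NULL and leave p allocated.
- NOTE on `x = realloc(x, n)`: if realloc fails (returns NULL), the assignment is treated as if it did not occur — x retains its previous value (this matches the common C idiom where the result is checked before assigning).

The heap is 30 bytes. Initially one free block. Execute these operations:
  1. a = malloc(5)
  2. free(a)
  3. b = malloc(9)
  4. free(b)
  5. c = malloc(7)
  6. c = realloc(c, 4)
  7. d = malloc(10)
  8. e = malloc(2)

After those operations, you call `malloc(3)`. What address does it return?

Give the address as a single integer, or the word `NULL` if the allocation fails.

Op 1: a = malloc(5) -> a = 0; heap: [0-4 ALLOC][5-29 FREE]
Op 2: free(a) -> (freed a); heap: [0-29 FREE]
Op 3: b = malloc(9) -> b = 0; heap: [0-8 ALLOC][9-29 FREE]
Op 4: free(b) -> (freed b); heap: [0-29 FREE]
Op 5: c = malloc(7) -> c = 0; heap: [0-6 ALLOC][7-29 FREE]
Op 6: c = realloc(c, 4) -> c = 0; heap: [0-3 ALLOC][4-29 FREE]
Op 7: d = malloc(10) -> d = 4; heap: [0-3 ALLOC][4-13 ALLOC][14-29 FREE]
Op 8: e = malloc(2) -> e = 14; heap: [0-3 ALLOC][4-13 ALLOC][14-15 ALLOC][16-29 FREE]
malloc(3): first-fit scan over [0-3 ALLOC][4-13 ALLOC][14-15 ALLOC][16-29 FREE] -> 16

Answer: 16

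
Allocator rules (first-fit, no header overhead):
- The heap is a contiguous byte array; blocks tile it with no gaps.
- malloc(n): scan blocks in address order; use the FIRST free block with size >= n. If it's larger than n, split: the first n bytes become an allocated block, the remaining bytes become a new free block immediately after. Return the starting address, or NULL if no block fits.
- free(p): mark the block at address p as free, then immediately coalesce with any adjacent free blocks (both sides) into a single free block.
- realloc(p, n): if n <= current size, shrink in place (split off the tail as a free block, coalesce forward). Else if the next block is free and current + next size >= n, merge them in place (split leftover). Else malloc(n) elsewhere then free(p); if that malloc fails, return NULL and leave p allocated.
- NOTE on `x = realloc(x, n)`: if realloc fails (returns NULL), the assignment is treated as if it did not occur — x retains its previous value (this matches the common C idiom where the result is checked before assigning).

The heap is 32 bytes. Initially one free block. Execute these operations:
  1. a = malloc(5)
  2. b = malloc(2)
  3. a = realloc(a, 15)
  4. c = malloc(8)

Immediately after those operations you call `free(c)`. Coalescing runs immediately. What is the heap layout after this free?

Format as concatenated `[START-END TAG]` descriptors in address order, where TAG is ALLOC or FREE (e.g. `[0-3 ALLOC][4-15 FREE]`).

Op 1: a = malloc(5) -> a = 0; heap: [0-4 ALLOC][5-31 FREE]
Op 2: b = malloc(2) -> b = 5; heap: [0-4 ALLOC][5-6 ALLOC][7-31 FREE]
Op 3: a = realloc(a, 15) -> a = 7; heap: [0-4 FREE][5-6 ALLOC][7-21 ALLOC][22-31 FREE]
Op 4: c = malloc(8) -> c = 22; heap: [0-4 FREE][5-6 ALLOC][7-21 ALLOC][22-29 ALLOC][30-31 FREE]
free(c): c = 22 -> block [22-29 ALLOC]; mark free, coalesce with adjacent free neighbors -> [0-4 FREE][5-6 ALLOC][7-21 ALLOC][22-31 FREE]

Answer: [0-4 FREE][5-6 ALLOC][7-21 ALLOC][22-31 FREE]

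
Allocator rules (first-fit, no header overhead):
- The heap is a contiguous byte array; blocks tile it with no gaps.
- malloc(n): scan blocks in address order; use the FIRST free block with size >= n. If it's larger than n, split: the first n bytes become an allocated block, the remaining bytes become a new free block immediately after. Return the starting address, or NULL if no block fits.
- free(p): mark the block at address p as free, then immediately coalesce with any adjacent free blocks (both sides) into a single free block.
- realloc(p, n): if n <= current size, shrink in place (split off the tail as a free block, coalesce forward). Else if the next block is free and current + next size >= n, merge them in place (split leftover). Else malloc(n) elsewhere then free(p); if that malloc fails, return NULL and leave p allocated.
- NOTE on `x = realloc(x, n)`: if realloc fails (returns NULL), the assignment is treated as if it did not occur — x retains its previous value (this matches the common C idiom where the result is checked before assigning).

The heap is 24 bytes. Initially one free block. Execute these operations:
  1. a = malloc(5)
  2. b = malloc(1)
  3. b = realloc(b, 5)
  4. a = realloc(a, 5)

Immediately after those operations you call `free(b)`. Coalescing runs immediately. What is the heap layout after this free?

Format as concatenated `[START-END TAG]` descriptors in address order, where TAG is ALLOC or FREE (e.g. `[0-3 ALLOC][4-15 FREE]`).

Op 1: a = malloc(5) -> a = 0; heap: [0-4 ALLOC][5-23 FREE]
Op 2: b = malloc(1) -> b = 5; heap: [0-4 ALLOC][5-5 ALLOC][6-23 FREE]
Op 3: b = realloc(b, 5) -> b = 5; heap: [0-4 ALLOC][5-9 ALLOC][10-23 FREE]
Op 4: a = realloc(a, 5) -> a = 0; heap: [0-4 ALLOC][5-9 ALLOC][10-23 FREE]
free(b): b = 5 -> block [5-9 ALLOC]; mark free, coalesce with adjacent free neighbors -> [0-4 ALLOC][5-23 FREE]

Answer: [0-4 ALLOC][5-23 FREE]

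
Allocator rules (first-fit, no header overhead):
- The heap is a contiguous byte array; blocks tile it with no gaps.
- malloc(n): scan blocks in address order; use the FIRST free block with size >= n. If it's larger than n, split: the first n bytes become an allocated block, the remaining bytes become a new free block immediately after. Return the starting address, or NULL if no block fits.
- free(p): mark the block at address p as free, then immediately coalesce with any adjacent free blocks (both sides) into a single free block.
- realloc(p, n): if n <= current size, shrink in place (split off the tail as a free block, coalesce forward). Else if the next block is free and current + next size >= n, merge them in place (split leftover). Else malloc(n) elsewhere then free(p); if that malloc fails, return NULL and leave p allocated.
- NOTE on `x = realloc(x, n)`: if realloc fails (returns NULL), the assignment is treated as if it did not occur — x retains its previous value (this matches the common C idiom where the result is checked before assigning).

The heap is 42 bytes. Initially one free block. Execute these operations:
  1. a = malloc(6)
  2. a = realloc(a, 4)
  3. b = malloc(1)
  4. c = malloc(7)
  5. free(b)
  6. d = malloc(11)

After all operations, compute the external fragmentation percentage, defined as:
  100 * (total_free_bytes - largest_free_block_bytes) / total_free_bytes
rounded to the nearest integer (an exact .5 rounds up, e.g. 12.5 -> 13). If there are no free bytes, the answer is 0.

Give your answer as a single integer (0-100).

Op 1: a = malloc(6) -> a = 0; heap: [0-5 ALLOC][6-41 FREE]
Op 2: a = realloc(a, 4) -> a = 0; heap: [0-3 ALLOC][4-41 FREE]
Op 3: b = malloc(1) -> b = 4; heap: [0-3 ALLOC][4-4 ALLOC][5-41 FREE]
Op 4: c = malloc(7) -> c = 5; heap: [0-3 ALLOC][4-4 ALLOC][5-11 ALLOC][12-41 FREE]
Op 5: free(b) -> (freed b); heap: [0-3 ALLOC][4-4 FREE][5-11 ALLOC][12-41 FREE]
Op 6: d = malloc(11) -> d = 12; heap: [0-3 ALLOC][4-4 FREE][5-11 ALLOC][12-22 ALLOC][23-41 FREE]
Free blocks: [1 19] total_free=20 largest=19 -> 100*(20-19)/20 = 100/20 = 5

Answer: 5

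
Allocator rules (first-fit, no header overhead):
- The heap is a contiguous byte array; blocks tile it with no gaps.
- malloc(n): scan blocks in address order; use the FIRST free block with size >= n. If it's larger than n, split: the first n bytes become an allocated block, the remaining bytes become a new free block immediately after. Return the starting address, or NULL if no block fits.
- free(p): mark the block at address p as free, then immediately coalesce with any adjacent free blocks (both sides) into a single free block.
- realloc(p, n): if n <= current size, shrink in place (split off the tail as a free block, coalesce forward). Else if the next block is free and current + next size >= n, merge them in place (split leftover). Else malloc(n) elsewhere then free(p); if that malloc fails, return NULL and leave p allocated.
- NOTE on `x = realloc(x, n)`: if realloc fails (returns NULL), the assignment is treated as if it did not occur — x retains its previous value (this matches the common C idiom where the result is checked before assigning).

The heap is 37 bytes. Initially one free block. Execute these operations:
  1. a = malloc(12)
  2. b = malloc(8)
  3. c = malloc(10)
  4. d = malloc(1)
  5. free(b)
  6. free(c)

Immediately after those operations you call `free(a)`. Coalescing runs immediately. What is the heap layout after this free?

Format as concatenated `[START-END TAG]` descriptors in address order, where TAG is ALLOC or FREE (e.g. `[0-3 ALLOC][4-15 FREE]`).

Op 1: a = malloc(12) -> a = 0; heap: [0-11 ALLOC][12-36 FREE]
Op 2: b = malloc(8) -> b = 12; heap: [0-11 ALLOC][12-19 ALLOC][20-36 FREE]
Op 3: c = malloc(10) -> c = 20; heap: [0-11 ALLOC][12-19 ALLOC][20-29 ALLOC][30-36 FREE]
Op 4: d = malloc(1) -> d = 30; heap: [0-11 ALLOC][12-19 ALLOC][20-29 ALLOC][30-30 ALLOC][31-36 FREE]
Op 5: free(b) -> (freed b); heap: [0-11 ALLOC][12-19 FREE][20-29 ALLOC][30-30 ALLOC][31-36 FREE]
Op 6: free(c) -> (freed c); heap: [0-11 ALLOC][12-29 FREE][30-30 ALLOC][31-36 FREE]
free(a): a = 0 -> block [0-11 ALLOC]; mark free, coalesce with adjacent free neighbors -> [0-29 FREE][30-30 ALLOC][31-36 FREE]

Answer: [0-29 FREE][30-30 ALLOC][31-36 FREE]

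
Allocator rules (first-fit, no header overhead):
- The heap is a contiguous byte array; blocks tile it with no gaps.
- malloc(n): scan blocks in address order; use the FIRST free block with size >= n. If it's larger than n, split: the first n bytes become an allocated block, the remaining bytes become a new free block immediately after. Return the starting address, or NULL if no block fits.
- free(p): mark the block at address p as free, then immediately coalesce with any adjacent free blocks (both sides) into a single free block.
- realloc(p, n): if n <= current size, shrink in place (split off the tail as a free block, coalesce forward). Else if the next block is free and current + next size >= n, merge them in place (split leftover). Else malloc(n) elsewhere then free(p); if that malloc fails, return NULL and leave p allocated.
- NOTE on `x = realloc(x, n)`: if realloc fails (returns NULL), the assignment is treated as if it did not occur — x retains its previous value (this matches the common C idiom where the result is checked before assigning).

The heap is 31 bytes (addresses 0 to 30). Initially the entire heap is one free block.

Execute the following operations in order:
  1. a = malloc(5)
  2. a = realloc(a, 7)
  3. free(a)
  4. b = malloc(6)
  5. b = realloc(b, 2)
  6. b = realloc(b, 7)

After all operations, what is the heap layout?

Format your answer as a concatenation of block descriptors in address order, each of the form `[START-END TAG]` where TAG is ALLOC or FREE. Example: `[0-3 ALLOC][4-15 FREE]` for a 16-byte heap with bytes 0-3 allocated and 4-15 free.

Answer: [0-6 ALLOC][7-30 FREE]

Derivation:
Op 1: a = malloc(5) -> a = 0; heap: [0-4 ALLOC][5-30 FREE]
Op 2: a = realloc(a, 7) -> a = 0; heap: [0-6 ALLOC][7-30 FREE]
Op 3: free(a) -> (freed a); heap: [0-30 FREE]
Op 4: b = malloc(6) -> b = 0; heap: [0-5 ALLOC][6-30 FREE]
Op 5: b = realloc(b, 2) -> b = 0; heap: [0-1 ALLOC][2-30 FREE]
Op 6: b = realloc(b, 7) -> b = 0; heap: [0-6 ALLOC][7-30 FREE]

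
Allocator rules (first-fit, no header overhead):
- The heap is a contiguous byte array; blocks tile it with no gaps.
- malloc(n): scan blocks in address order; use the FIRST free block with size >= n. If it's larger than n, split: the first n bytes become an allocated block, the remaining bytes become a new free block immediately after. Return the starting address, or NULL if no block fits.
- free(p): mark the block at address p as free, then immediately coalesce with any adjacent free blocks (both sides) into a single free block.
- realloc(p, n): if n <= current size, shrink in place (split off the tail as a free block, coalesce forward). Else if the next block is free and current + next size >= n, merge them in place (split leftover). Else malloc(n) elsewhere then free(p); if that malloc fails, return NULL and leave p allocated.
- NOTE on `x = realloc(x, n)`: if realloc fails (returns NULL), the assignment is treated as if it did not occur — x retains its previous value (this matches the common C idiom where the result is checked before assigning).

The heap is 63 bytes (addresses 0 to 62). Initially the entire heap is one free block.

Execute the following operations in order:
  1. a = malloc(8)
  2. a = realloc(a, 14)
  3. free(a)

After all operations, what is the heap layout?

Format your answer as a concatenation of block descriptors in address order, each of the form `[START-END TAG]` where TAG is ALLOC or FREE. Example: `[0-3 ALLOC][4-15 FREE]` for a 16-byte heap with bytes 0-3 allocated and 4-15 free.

Answer: [0-62 FREE]

Derivation:
Op 1: a = malloc(8) -> a = 0; heap: [0-7 ALLOC][8-62 FREE]
Op 2: a = realloc(a, 14) -> a = 0; heap: [0-13 ALLOC][14-62 FREE]
Op 3: free(a) -> (freed a); heap: [0-62 FREE]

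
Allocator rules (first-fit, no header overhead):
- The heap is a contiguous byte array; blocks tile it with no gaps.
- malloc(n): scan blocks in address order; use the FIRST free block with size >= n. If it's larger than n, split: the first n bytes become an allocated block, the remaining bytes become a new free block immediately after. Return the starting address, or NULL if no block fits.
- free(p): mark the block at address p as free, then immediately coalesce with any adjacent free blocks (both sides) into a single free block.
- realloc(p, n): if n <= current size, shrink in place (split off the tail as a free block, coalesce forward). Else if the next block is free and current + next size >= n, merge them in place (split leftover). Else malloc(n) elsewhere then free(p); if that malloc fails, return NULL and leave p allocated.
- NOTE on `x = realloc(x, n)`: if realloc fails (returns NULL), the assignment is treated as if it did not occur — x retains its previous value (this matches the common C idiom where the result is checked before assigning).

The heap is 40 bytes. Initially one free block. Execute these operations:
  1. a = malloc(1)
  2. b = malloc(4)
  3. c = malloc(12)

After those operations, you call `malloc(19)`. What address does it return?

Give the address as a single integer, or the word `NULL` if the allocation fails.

Op 1: a = malloc(1) -> a = 0; heap: [0-0 ALLOC][1-39 FREE]
Op 2: b = malloc(4) -> b = 1; heap: [0-0 ALLOC][1-4 ALLOC][5-39 FREE]
Op 3: c = malloc(12) -> c = 5; heap: [0-0 ALLOC][1-4 ALLOC][5-16 ALLOC][17-39 FREE]
malloc(19): first-fit scan over [0-0 ALLOC][1-4 ALLOC][5-16 ALLOC][17-39 FREE] -> 17

Answer: 17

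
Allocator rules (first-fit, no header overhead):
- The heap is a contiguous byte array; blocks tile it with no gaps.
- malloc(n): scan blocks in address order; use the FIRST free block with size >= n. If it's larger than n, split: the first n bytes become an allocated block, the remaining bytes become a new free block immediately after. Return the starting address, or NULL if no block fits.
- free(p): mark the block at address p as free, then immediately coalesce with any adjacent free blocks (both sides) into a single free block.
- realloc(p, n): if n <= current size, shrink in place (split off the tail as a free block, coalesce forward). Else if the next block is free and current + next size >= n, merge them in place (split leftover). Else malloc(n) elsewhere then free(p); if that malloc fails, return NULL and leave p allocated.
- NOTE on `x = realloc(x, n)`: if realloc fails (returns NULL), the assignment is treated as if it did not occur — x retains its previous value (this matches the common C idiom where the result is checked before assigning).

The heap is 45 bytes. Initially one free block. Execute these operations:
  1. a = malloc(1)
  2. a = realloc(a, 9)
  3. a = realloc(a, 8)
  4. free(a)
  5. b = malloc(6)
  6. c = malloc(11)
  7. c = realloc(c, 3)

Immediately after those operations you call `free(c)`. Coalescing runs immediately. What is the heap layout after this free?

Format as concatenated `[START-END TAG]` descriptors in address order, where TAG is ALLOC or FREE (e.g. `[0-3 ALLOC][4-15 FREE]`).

Answer: [0-5 ALLOC][6-44 FREE]

Derivation:
Op 1: a = malloc(1) -> a = 0; heap: [0-0 ALLOC][1-44 FREE]
Op 2: a = realloc(a, 9) -> a = 0; heap: [0-8 ALLOC][9-44 FREE]
Op 3: a = realloc(a, 8) -> a = 0; heap: [0-7 ALLOC][8-44 FREE]
Op 4: free(a) -> (freed a); heap: [0-44 FREE]
Op 5: b = malloc(6) -> b = 0; heap: [0-5 ALLOC][6-44 FREE]
Op 6: c = malloc(11) -> c = 6; heap: [0-5 ALLOC][6-16 ALLOC][17-44 FREE]
Op 7: c = realloc(c, 3) -> c = 6; heap: [0-5 ALLOC][6-8 ALLOC][9-44 FREE]
free(c): c = 6 -> block [6-8 ALLOC]; mark free, coalesce with adjacent free neighbors -> [0-5 ALLOC][6-44 FREE]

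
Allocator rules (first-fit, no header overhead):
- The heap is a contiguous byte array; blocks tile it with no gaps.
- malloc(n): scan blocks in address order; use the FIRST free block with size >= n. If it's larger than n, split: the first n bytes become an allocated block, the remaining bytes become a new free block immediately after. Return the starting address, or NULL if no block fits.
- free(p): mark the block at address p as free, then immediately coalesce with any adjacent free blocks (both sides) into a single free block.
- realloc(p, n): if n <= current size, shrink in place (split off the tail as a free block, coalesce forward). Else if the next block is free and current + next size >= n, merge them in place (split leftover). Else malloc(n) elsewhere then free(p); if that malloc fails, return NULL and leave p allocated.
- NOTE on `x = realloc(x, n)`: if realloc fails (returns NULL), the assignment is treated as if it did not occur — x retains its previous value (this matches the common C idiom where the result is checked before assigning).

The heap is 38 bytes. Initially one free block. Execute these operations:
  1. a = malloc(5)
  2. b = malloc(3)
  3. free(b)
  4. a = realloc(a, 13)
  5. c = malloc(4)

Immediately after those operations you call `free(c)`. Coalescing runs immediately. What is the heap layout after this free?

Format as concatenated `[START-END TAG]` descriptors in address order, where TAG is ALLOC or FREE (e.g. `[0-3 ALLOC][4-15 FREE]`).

Answer: [0-12 ALLOC][13-37 FREE]

Derivation:
Op 1: a = malloc(5) -> a = 0; heap: [0-4 ALLOC][5-37 FREE]
Op 2: b = malloc(3) -> b = 5; heap: [0-4 ALLOC][5-7 ALLOC][8-37 FREE]
Op 3: free(b) -> (freed b); heap: [0-4 ALLOC][5-37 FREE]
Op 4: a = realloc(a, 13) -> a = 0; heap: [0-12 ALLOC][13-37 FREE]
Op 5: c = malloc(4) -> c = 13; heap: [0-12 ALLOC][13-16 ALLOC][17-37 FREE]
free(c): c = 13 -> block [13-16 ALLOC]; mark free, coalesce with adjacent free neighbors -> [0-12 ALLOC][13-37 FREE]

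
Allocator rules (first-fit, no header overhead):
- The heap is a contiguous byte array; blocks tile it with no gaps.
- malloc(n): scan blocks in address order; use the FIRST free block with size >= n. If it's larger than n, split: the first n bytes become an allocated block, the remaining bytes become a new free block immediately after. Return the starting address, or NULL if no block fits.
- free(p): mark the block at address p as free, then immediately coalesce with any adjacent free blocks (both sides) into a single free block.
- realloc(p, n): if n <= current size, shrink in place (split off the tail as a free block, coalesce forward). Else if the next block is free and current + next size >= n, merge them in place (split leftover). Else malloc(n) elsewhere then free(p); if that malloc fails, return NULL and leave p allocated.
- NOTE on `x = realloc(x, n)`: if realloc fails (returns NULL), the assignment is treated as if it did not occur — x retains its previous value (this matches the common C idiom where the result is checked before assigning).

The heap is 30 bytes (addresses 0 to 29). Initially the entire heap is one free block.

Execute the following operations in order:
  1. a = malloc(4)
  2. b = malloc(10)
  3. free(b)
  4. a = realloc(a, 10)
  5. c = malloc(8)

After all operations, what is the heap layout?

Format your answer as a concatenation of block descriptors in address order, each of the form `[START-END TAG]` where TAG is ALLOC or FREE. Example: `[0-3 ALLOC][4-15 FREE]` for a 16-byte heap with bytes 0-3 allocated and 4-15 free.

Answer: [0-9 ALLOC][10-17 ALLOC][18-29 FREE]

Derivation:
Op 1: a = malloc(4) -> a = 0; heap: [0-3 ALLOC][4-29 FREE]
Op 2: b = malloc(10) -> b = 4; heap: [0-3 ALLOC][4-13 ALLOC][14-29 FREE]
Op 3: free(b) -> (freed b); heap: [0-3 ALLOC][4-29 FREE]
Op 4: a = realloc(a, 10) -> a = 0; heap: [0-9 ALLOC][10-29 FREE]
Op 5: c = malloc(8) -> c = 10; heap: [0-9 ALLOC][10-17 ALLOC][18-29 FREE]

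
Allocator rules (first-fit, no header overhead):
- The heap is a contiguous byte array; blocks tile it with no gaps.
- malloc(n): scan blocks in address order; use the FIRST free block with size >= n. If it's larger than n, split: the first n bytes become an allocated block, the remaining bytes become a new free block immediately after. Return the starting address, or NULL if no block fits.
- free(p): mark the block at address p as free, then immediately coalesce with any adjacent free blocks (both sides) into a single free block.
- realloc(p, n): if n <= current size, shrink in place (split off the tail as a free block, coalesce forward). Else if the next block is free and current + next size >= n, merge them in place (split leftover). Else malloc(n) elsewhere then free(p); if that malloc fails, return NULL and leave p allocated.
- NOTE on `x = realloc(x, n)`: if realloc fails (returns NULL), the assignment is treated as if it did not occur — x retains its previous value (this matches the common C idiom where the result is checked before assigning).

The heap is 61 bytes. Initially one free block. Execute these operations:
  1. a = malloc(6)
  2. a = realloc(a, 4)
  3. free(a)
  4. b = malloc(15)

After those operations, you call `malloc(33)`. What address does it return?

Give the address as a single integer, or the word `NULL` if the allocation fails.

Answer: 15

Derivation:
Op 1: a = malloc(6) -> a = 0; heap: [0-5 ALLOC][6-60 FREE]
Op 2: a = realloc(a, 4) -> a = 0; heap: [0-3 ALLOC][4-60 FREE]
Op 3: free(a) -> (freed a); heap: [0-60 FREE]
Op 4: b = malloc(15) -> b = 0; heap: [0-14 ALLOC][15-60 FREE]
malloc(33): first-fit scan over [0-14 ALLOC][15-60 FREE] -> 15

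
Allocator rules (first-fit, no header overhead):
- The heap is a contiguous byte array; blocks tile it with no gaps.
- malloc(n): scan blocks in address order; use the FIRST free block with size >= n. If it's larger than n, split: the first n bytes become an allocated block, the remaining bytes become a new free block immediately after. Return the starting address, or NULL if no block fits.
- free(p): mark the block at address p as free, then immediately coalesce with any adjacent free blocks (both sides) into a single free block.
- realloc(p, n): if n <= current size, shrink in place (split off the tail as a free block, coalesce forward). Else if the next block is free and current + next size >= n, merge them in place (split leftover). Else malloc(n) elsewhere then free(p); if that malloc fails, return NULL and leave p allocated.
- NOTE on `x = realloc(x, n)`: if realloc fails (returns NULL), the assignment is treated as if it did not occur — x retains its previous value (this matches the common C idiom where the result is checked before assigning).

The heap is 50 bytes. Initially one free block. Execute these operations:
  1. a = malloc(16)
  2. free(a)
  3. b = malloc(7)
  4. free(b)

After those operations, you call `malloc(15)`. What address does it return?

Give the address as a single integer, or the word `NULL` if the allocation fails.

Op 1: a = malloc(16) -> a = 0; heap: [0-15 ALLOC][16-49 FREE]
Op 2: free(a) -> (freed a); heap: [0-49 FREE]
Op 3: b = malloc(7) -> b = 0; heap: [0-6 ALLOC][7-49 FREE]
Op 4: free(b) -> (freed b); heap: [0-49 FREE]
malloc(15): first-fit scan over [0-49 FREE] -> 0

Answer: 0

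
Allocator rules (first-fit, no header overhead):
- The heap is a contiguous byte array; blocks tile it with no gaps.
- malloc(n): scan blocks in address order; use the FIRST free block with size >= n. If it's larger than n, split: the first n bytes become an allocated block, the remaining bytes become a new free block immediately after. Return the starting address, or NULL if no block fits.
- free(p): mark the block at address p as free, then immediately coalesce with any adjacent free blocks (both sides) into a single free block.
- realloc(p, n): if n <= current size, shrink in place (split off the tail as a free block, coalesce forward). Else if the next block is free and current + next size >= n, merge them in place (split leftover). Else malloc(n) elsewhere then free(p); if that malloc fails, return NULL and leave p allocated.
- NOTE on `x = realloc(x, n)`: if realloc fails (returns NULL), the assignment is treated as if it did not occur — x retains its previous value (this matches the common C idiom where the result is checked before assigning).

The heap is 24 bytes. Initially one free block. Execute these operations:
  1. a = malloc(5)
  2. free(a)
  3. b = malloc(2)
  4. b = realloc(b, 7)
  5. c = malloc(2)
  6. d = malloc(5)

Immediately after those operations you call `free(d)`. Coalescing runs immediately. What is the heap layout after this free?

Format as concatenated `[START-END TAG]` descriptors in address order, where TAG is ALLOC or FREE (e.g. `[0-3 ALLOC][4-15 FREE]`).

Answer: [0-6 ALLOC][7-8 ALLOC][9-23 FREE]

Derivation:
Op 1: a = malloc(5) -> a = 0; heap: [0-4 ALLOC][5-23 FREE]
Op 2: free(a) -> (freed a); heap: [0-23 FREE]
Op 3: b = malloc(2) -> b = 0; heap: [0-1 ALLOC][2-23 FREE]
Op 4: b = realloc(b, 7) -> b = 0; heap: [0-6 ALLOC][7-23 FREE]
Op 5: c = malloc(2) -> c = 7; heap: [0-6 ALLOC][7-8 ALLOC][9-23 FREE]
Op 6: d = malloc(5) -> d = 9; heap: [0-6 ALLOC][7-8 ALLOC][9-13 ALLOC][14-23 FREE]
free(d): d = 9 -> block [9-13 ALLOC]; mark free, coalesce with adjacent free neighbors -> [0-6 ALLOC][7-8 ALLOC][9-23 FREE]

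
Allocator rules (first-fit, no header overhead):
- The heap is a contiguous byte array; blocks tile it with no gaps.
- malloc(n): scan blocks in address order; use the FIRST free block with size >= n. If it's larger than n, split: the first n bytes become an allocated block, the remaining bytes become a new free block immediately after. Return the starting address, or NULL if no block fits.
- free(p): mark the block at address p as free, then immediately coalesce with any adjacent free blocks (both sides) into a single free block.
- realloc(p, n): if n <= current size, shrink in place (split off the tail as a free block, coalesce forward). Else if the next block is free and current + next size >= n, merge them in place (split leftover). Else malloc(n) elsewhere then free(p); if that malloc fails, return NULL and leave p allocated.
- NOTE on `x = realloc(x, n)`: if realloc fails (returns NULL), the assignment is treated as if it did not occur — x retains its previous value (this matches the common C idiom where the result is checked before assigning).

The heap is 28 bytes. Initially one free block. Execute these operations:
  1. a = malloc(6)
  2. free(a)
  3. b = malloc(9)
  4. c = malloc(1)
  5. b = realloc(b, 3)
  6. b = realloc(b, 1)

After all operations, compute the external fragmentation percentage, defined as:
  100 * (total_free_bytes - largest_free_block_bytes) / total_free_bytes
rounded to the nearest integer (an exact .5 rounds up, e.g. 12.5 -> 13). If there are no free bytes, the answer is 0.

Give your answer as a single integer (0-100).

Answer: 31

Derivation:
Op 1: a = malloc(6) -> a = 0; heap: [0-5 ALLOC][6-27 FREE]
Op 2: free(a) -> (freed a); heap: [0-27 FREE]
Op 3: b = malloc(9) -> b = 0; heap: [0-8 ALLOC][9-27 FREE]
Op 4: c = malloc(1) -> c = 9; heap: [0-8 ALLOC][9-9 ALLOC][10-27 FREE]
Op 5: b = realloc(b, 3) -> b = 0; heap: [0-2 ALLOC][3-8 FREE][9-9 ALLOC][10-27 FREE]
Op 6: b = realloc(b, 1) -> b = 0; heap: [0-0 ALLOC][1-8 FREE][9-9 ALLOC][10-27 FREE]
Free blocks: [8 18] total_free=26 largest=18 -> 100*(26-18)/26 = 800/26 ≈ 30.769 -> rounds to 31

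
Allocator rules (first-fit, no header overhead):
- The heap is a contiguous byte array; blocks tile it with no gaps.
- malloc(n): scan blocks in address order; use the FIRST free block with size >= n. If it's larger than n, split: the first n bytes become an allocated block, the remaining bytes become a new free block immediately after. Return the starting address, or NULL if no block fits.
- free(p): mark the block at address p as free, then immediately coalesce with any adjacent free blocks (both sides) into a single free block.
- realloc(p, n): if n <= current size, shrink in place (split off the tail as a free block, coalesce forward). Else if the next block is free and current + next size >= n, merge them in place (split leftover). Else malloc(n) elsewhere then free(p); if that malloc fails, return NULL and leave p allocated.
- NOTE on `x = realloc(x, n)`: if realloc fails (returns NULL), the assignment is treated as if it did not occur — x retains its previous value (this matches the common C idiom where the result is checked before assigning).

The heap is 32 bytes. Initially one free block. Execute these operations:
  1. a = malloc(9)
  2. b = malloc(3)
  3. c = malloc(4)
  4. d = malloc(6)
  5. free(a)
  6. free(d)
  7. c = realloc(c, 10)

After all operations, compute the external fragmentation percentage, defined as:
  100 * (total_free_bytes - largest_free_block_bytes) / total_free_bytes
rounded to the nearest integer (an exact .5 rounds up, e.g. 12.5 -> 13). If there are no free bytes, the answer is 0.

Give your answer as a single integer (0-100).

Answer: 47

Derivation:
Op 1: a = malloc(9) -> a = 0; heap: [0-8 ALLOC][9-31 FREE]
Op 2: b = malloc(3) -> b = 9; heap: [0-8 ALLOC][9-11 ALLOC][12-31 FREE]
Op 3: c = malloc(4) -> c = 12; heap: [0-8 ALLOC][9-11 ALLOC][12-15 ALLOC][16-31 FREE]
Op 4: d = malloc(6) -> d = 16; heap: [0-8 ALLOC][9-11 ALLOC][12-15 ALLOC][16-21 ALLOC][22-31 FREE]
Op 5: free(a) -> (freed a); heap: [0-8 FREE][9-11 ALLOC][12-15 ALLOC][16-21 ALLOC][22-31 FREE]
Op 6: free(d) -> (freed d); heap: [0-8 FREE][9-11 ALLOC][12-15 ALLOC][16-31 FREE]
Op 7: c = realloc(c, 10) -> c = 12; heap: [0-8 FREE][9-11 ALLOC][12-21 ALLOC][22-31 FREE]
Free blocks: [9 10] total_free=19 largest=10 -> 100*(19-10)/19 = 900/19 ≈ 47.368 -> rounds to 47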